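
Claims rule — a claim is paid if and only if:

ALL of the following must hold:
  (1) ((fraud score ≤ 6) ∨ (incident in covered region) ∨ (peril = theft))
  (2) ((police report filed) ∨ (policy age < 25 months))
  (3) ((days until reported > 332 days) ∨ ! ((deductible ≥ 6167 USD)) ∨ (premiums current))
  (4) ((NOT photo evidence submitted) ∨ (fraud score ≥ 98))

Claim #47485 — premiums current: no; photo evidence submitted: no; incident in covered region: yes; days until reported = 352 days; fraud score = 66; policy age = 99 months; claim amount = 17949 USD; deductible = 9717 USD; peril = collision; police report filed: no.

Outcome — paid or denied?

Atomic conditions:
  fraud score ≤ 6: 66 ≤ 6 is false
  incident in covered region: yes → true
  peril = theft: collision == theft is false
  police report filed: no → false
  policy age < 25 months: 99 < 25 is false
  days until reported > 332 days: 352 > 332 is true
  deductible ≥ 6167 USD: 9717 ≥ 6167 is true
  premiums current: no → false
  NOT photo evidence submitted: no → true
  fraud score ≥ 98: 66 ≥ 98 is false
Combine:
[1] false OR true OR false = true
[2] false OR false = false
[3.2] NOT true = false
[3] true OR false OR false = true
[4] true OR false = true
[root] true AND false AND true AND true = false
Overall: false → denied

Denied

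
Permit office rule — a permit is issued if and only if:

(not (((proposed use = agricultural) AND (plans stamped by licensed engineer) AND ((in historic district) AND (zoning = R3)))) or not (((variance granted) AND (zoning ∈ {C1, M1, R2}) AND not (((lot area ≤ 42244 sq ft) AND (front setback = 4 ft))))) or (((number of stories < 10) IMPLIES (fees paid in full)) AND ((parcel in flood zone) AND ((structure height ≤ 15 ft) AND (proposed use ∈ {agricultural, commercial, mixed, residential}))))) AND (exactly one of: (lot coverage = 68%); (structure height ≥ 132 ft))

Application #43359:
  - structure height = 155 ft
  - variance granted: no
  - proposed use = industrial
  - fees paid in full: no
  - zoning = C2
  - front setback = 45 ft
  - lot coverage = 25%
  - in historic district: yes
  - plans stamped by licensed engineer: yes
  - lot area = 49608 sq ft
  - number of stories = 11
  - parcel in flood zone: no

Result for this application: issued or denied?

Atomic conditions:
  proposed use = agricultural: industrial == agricultural is false
  plans stamped by licensed engineer: yes → true
  in historic district: yes → true
  zoning = R3: C2 == R3 is false
  variance granted: no → false
  zoning ∈ {C1, M1, R2}: C2 is not in the set → false
  lot area ≤ 42244 sq ft: 49608 ≤ 42244 is false
  front setback = 4 ft: 45 == 4 is false
  number of stories < 10: 11 < 10 is false
  fees paid in full: no → false
  parcel in flood zone: no → false
  structure height ≤ 15 ft: 155 ≤ 15 is false
  proposed use ∈ {agricultural, commercial, mixed, residential}: industrial is not in the set → false
  lot coverage = 68%: 25 == 68 is false
  structure height ≥ 132 ft: 155 ≥ 132 is true
Combine:
[1.1.1.3] true AND false = false
[1.1.1] false AND true AND false = false
[1.1] NOT false = true
[1.2.1.3.1] false AND false = false
[1.2.1.3] NOT false = true
[1.2.1] false AND false AND true = false
[1.2] NOT false = true
[1.3.1] false → false (antecedent false ⇒ implication holds) = true
[1.3.2.2] false AND false = false
[1.3.2] false AND false = false
[1.3] true AND false = false
[1] true OR true OR false = true
[2] exactly-one(false, true) = true
[root] true AND true = true
Overall: true → issued

Issued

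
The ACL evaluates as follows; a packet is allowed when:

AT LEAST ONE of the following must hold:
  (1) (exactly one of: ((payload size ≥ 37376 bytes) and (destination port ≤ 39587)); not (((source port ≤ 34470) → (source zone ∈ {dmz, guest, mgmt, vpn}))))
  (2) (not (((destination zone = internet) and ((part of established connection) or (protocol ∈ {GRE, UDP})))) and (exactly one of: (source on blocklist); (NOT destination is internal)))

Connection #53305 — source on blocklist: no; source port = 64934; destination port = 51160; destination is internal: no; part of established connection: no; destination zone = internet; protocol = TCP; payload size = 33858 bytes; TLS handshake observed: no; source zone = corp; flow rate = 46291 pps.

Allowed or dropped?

Allowed

Atomic conditions:
  payload size ≥ 37376 bytes: 33858 ≥ 37376 is false
  destination port ≤ 39587: 51160 ≤ 39587 is false
  source port ≤ 34470: 64934 ≤ 34470 is false
  source zone ∈ {dmz, guest, mgmt, vpn}: corp is not in the set → false
  destination zone = internet: internet == internet is true
  part of established connection: no → false
  protocol ∈ {GRE, UDP}: TCP is not in the set → false
  source on blocklist: no → false
  NOT destination is internal: no → true
Combine:
[1.1] false AND false = false
[1.2.1] false → false (antecedent false ⇒ implication holds) = true
[1.2] NOT true = false
[1] exactly-one(false, false) = false
[2.1.1.2] false OR false = false
[2.1.1] true AND false = false
[2.1] NOT false = true
[2.2] exactly-one(false, true) = true
[2] true AND true = true
[root] false OR true = true
Overall: true → allowed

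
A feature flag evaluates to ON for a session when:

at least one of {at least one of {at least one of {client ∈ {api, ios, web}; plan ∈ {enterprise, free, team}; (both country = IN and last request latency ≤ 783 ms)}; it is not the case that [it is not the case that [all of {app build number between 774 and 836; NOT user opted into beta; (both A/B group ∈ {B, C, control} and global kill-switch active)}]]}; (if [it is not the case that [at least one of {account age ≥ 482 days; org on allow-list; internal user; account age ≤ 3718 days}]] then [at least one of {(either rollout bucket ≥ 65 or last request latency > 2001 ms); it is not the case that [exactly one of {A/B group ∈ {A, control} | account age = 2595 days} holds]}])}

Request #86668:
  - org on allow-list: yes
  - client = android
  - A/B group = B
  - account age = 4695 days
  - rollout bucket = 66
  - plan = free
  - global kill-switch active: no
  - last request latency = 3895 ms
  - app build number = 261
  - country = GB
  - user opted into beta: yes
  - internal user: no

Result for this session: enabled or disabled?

Enabled

Atomic conditions:
  client ∈ {api, ios, web}: android is not in the set → false
  plan ∈ {enterprise, free, team}: free is in the set → true
  country = IN: GB == IN is false
  last request latency ≤ 783 ms: 3895 ≤ 783 is false
  app build number between 774 and 836: 261 in [774, 836] is false
  NOT user opted into beta: yes → false
  A/B group ∈ {B, C, control}: B is in the set → true
  global kill-switch active: no → false
  account age ≥ 482 days: 4695 ≥ 482 is true
  org on allow-list: yes → true
  internal user: no → false
  account age ≤ 3718 days: 4695 ≤ 3718 is false
  rollout bucket ≥ 65: 66 ≥ 65 is true
  last request latency > 2001 ms: 3895 > 2001 is true
  A/B group ∈ {A, control}: B is not in the set → false
  account age = 2595 days: 4695 == 2595 is false
Combine:
[1.1.3] false AND false = false
[1.1] false OR true OR false = true
[1.2.1.1.3] true AND false = false
[1.2.1.1] false AND false AND false = false
[1.2.1] NOT false = true
[1.2] NOT true = false
[1] true OR false = true
[2.1.1] true OR true OR false OR false = true
[2.1] NOT true = false
[2.2.1] true OR true = true
[2.2.2.1] exactly-one(false, false) = false
[2.2.2] NOT false = true
[2.2] true OR true = true
[2] false → true (antecedent false ⇒ implication holds) = true
[root] true OR true = true
Overall: true → enabled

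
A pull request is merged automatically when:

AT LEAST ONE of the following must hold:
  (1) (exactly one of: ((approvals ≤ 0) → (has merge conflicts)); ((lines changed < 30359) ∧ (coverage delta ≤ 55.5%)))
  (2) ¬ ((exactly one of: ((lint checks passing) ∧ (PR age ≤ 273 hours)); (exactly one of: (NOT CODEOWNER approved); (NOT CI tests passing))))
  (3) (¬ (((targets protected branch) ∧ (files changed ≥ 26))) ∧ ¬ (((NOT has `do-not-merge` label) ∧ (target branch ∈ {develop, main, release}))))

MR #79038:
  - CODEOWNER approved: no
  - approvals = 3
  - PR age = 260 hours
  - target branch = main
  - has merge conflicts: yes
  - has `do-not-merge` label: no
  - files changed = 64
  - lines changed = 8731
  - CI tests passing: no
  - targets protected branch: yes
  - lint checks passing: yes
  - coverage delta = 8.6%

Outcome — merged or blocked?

Blocked

Atomic conditions:
  approvals ≤ 0: 3 ≤ 0 is false
  has merge conflicts: yes → true
  lines changed < 30359: 8731 < 30359 is true
  coverage delta ≤ 55.5%: 8.6 ≤ 55.5 is true
  lint checks passing: yes → true
  PR age ≤ 273 hours: 260 ≤ 273 is true
  NOT CODEOWNER approved: no → true
  NOT CI tests passing: no → true
  targets protected branch: yes → true
  files changed ≥ 26: 64 ≥ 26 is true
  NOT has `do-not-merge` label: no → true
  target branch ∈ {develop, main, release}: main is in the set → true
Combine:
[1.1] false → true (antecedent false ⇒ implication holds) = true
[1.2] true AND true = true
[1] exactly-one(true, true) = false
[2.1.1] true AND true = true
[2.1.2] exactly-one(true, true) = false
[2.1] exactly-one(true, false) = true
[2] NOT true = false
[3.1.1] true AND true = true
[3.1] NOT true = false
[3.2.1] true AND true = true
[3.2] NOT true = false
[3] false AND false = false
[root] false OR false OR false = false
Overall: false → blocked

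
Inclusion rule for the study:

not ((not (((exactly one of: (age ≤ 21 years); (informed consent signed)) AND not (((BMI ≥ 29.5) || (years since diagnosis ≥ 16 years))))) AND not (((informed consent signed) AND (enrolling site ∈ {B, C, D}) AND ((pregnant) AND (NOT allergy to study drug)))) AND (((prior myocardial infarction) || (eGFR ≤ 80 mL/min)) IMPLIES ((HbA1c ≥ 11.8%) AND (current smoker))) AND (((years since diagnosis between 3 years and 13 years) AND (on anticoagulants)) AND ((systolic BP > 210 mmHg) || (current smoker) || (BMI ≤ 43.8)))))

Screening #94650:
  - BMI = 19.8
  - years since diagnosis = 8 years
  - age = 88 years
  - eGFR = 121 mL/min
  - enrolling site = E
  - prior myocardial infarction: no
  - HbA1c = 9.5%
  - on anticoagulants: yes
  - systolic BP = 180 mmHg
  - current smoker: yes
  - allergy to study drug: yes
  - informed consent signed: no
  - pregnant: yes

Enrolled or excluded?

Excluded

Atomic conditions:
  age ≤ 21 years: 88 ≤ 21 is false
  informed consent signed: no → false
  BMI ≥ 29.5: 19.8 ≥ 29.5 is false
  years since diagnosis ≥ 16 years: 8 ≥ 16 is false
  enrolling site ∈ {B, C, D}: E is not in the set → false
  pregnant: yes → true
  NOT allergy to study drug: yes → false
  prior myocardial infarction: no → false
  eGFR ≤ 80 mL/min: 121 ≤ 80 is false
  HbA1c ≥ 11.8%: 9.5 ≥ 11.8 is false
  current smoker: yes → true
  years since diagnosis between 3 years and 13 years: 8 in [3, 13] is true
  on anticoagulants: yes → true
  systolic BP > 210 mmHg: 180 > 210 is false
  BMI ≤ 43.8: 19.8 ≤ 43.8 is true
Combine:
[1.1.1.1] exactly-one(false, false) = false
[1.1.1.2.1] false OR false = false
[1.1.1.2] NOT false = true
[1.1.1] false AND true = false
[1.1] NOT false = true
[1.2.1.3] true AND false = false
[1.2.1] false AND false AND false = false
[1.2] NOT false = true
[1.3.1] false OR false = false
[1.3.2] false AND true = false
[1.3] false → false (antecedent false ⇒ implication holds) = true
[1.4.1] true AND true = true
[1.4.2] false OR true OR true = true
[1.4] true AND true = true
[1] true AND true AND true AND true = true
[root] NOT true = false
Overall: false → excluded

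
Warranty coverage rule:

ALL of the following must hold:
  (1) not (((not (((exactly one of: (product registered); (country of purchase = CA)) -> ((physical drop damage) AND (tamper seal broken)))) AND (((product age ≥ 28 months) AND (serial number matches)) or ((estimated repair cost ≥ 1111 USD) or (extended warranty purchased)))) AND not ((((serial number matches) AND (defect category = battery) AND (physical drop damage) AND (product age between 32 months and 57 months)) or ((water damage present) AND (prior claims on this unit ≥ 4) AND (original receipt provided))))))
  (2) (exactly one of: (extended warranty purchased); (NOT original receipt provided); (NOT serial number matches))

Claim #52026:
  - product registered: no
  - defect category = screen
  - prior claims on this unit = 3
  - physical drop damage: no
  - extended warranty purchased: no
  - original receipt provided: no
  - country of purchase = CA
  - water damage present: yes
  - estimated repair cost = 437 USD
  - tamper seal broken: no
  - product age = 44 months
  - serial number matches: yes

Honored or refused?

Atomic conditions:
  product registered: no → false
  country of purchase = CA: CA == CA is true
  physical drop damage: no → false
  tamper seal broken: no → false
  product age ≥ 28 months: 44 ≥ 28 is true
  serial number matches: yes → true
  estimated repair cost ≥ 1111 USD: 437 ≥ 1111 is false
  extended warranty purchased: no → false
  defect category = battery: screen == battery is false
  product age between 32 months and 57 months: 44 in [32, 57] is true
  water damage present: yes → true
  prior claims on this unit ≥ 4: 3 ≥ 4 is false
  original receipt provided: no → false
  NOT original receipt provided: no → true
  NOT serial number matches: yes → false
Combine:
[1.1.1.1.1.1] exactly-one(false, true) = true
[1.1.1.1.1.2] false AND false = false
[1.1.1.1.1] true → false = false
[1.1.1.1] NOT false = true
[1.1.1.2.1] true AND true = true
[1.1.1.2.2] false OR false = false
[1.1.1.2] true OR false = true
[1.1.1] true AND true = true
[1.1.2.1.1] true AND false AND false AND true = false
[1.1.2.1.2] true AND false AND false = false
[1.1.2.1] false OR false = false
[1.1.2] NOT false = true
[1.1] true AND true = true
[1] NOT true = false
[2] exactly-one(false, true, false) = true
[root] false AND true = false
Overall: false → refused

Refused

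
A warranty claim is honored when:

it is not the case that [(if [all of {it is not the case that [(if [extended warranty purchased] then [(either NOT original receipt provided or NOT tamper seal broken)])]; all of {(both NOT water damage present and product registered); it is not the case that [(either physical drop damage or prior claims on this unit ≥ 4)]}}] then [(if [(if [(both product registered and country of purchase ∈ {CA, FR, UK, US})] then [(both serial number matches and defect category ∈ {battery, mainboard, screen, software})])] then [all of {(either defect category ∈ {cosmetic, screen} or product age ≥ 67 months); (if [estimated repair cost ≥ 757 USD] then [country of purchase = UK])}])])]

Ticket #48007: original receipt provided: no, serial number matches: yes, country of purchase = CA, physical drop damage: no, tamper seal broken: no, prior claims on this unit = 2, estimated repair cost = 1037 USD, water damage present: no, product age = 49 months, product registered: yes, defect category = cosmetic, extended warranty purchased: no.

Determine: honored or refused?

Atomic conditions:
  extended warranty purchased: no → false
  NOT original receipt provided: no → true
  NOT tamper seal broken: no → true
  NOT water damage present: no → true
  product registered: yes → true
  physical drop damage: no → false
  prior claims on this unit ≥ 4: 2 ≥ 4 is false
  country of purchase ∈ {CA, FR, UK, US}: CA is in the set → true
  serial number matches: yes → true
  defect category ∈ {battery, mainboard, screen, software}: cosmetic is not in the set → false
  defect category ∈ {cosmetic, screen}: cosmetic is in the set → true
  product age ≥ 67 months: 49 ≥ 67 is false
  estimated repair cost ≥ 757 USD: 1037 ≥ 757 is true
  country of purchase = UK: CA == UK is false
Combine:
[1.1.1.1.2] true OR true = true
[1.1.1.1] false → true (antecedent false ⇒ implication holds) = true
[1.1.1] NOT true = false
[1.1.2.1] true AND true = true
[1.1.2.2.1] false OR false = false
[1.1.2.2] NOT false = true
[1.1.2] true AND true = true
[1.1] false AND true = false
[1.2.1.1] true AND true = true
[1.2.1.2] true AND false = false
[1.2.1] true → false = false
[1.2.2.1] true OR false = true
[1.2.2.2] true → false = false
[1.2.2] true AND false = false
[1.2] false → false (antecedent false ⇒ implication holds) = true
[1] false → true (antecedent false ⇒ implication holds) = true
[root] NOT true = false
Overall: false → refused

Refused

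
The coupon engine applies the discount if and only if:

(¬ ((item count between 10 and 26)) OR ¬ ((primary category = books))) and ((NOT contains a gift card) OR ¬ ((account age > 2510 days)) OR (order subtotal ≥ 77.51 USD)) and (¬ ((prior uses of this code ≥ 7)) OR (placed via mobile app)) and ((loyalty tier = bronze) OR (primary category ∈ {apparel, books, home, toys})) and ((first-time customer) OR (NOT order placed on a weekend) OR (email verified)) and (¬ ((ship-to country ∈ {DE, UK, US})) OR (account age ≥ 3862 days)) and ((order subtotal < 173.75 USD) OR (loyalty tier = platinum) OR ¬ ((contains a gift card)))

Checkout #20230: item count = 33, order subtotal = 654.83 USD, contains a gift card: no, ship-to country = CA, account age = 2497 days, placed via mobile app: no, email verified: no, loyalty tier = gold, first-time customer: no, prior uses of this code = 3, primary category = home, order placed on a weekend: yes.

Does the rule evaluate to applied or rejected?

Rejected

Atomic conditions:
  item count between 10 and 26: 33 in [10, 26] is false
  primary category = books: home == books is false
  NOT contains a gift card: no → true
  account age > 2510 days: 2497 > 2510 is false
  order subtotal ≥ 77.51 USD: 654.83 ≥ 77.51 is true
  prior uses of this code ≥ 7: 3 ≥ 7 is false
  placed via mobile app: no → false
  loyalty tier = bronze: gold == bronze is false
  primary category ∈ {apparel, books, home, toys}: home is in the set → true
  first-time customer: no → false
  NOT order placed on a weekend: yes → false
  email verified: no → false
  ship-to country ∈ {DE, UK, US}: CA is not in the set → false
  account age ≥ 3862 days: 2497 ≥ 3862 is false
  order subtotal < 173.75 USD: 654.83 < 173.75 is false
  loyalty tier = platinum: gold == platinum is false
  contains a gift card: no → false
Combine:
[1.1] NOT false = true
[1.2] NOT false = true
[1] true OR true = true
[2.2] NOT false = true
[2] true OR true OR true = true
[3.1] NOT false = true
[3] true OR false = true
[4] false OR true = true
[5] false OR false OR false = false
[6.1] NOT false = true
[6] true OR false = true
[7.3] NOT false = true
[7] false OR false OR true = true
[root] true AND true AND true AND true AND false AND true AND true = false
Overall: false → rejected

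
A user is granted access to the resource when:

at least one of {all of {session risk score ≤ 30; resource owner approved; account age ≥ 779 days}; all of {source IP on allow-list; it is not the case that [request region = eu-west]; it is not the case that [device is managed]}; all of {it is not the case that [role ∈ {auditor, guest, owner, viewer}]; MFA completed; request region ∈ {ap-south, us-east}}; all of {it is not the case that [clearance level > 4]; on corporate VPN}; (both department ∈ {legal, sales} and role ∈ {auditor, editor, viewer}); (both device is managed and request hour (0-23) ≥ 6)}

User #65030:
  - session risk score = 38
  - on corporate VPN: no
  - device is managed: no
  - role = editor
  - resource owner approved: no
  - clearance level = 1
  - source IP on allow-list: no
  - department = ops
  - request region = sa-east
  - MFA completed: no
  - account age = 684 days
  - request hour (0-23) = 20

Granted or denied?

Denied

Atomic conditions:
  session risk score ≤ 30: 38 ≤ 30 is false
  resource owner approved: no → false
  account age ≥ 779 days: 684 ≥ 779 is false
  source IP on allow-list: no → false
  request region = eu-west: sa-east == eu-west is false
  device is managed: no → false
  role ∈ {auditor, guest, owner, viewer}: editor is not in the set → false
  MFA completed: no → false
  request region ∈ {ap-south, us-east}: sa-east is not in the set → false
  clearance level > 4: 1 > 4 is false
  on corporate VPN: no → false
  department ∈ {legal, sales}: ops is not in the set → false
  role ∈ {auditor, editor, viewer}: editor is in the set → true
  request hour (0-23) ≥ 6: 20 ≥ 6 is true
Combine:
[1] false AND false AND false = false
[2.2] NOT false = true
[2.3] NOT false = true
[2] false AND true AND true = false
[3.1] NOT false = true
[3] true AND false AND false = false
[4.1] NOT false = true
[4] true AND false = false
[5] false AND true = false
[6] false AND true = false
[root] false OR false OR false OR false OR false OR false = false
Overall: false → denied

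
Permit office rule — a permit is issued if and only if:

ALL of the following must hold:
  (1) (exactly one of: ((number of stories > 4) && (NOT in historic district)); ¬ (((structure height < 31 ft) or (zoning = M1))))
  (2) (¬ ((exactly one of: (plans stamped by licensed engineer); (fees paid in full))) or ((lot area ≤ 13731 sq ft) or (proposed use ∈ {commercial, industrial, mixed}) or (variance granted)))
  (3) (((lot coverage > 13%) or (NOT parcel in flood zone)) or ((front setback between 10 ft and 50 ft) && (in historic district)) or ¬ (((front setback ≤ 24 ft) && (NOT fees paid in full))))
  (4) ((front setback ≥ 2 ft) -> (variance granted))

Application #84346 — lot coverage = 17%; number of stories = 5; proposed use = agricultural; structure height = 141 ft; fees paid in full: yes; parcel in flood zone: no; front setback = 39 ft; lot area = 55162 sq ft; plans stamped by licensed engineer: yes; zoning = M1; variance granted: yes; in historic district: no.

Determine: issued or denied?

Atomic conditions:
  number of stories > 4: 5 > 4 is true
  NOT in historic district: no → true
  structure height < 31 ft: 141 < 31 is false
  zoning = M1: M1 == M1 is true
  plans stamped by licensed engineer: yes → true
  fees paid in full: yes → true
  lot area ≤ 13731 sq ft: 55162 ≤ 13731 is false
  proposed use ∈ {commercial, industrial, mixed}: agricultural is not in the set → false
  variance granted: yes → true
  lot coverage > 13%: 17 > 13 is true
  NOT parcel in flood zone: no → true
  front setback between 10 ft and 50 ft: 39 in [10, 50] is true
  in historic district: no → false
  front setback ≤ 24 ft: 39 ≤ 24 is false
  NOT fees paid in full: yes → false
  front setback ≥ 2 ft: 39 ≥ 2 is true
Combine:
[1.1] true AND true = true
[1.2.1] false OR true = true
[1.2] NOT true = false
[1] exactly-one(true, false) = true
[2.1.1] exactly-one(true, true) = false
[2.1] NOT false = true
[2.2] false OR false OR true = true
[2] true OR true = true
[3.1] true OR true = true
[3.2] true AND false = false
[3.3.1] false AND false = false
[3.3] NOT false = true
[3] true OR false OR true = true
[4] true → true = true
[root] true AND true AND true AND true = true
Overall: true → issued

Issued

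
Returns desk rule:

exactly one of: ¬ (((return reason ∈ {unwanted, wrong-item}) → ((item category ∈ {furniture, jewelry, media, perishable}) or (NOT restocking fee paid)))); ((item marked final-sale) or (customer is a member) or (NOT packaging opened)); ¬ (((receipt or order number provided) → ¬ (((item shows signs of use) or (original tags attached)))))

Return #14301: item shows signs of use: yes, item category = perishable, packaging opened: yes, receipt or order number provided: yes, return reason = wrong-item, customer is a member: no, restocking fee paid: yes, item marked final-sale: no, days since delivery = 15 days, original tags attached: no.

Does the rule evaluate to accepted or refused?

Accepted

Atomic conditions:
  return reason ∈ {unwanted, wrong-item}: wrong-item is in the set → true
  item category ∈ {furniture, jewelry, media, perishable}: perishable is in the set → true
  NOT restocking fee paid: yes → false
  item marked final-sale: no → false
  customer is a member: no → false
  NOT packaging opened: yes → false
  receipt or order number provided: yes → true
  item shows signs of use: yes → true
  original tags attached: no → false
Combine:
[1.1.2] true OR false = true
[1.1] true → true = true
[1] NOT true = false
[2] false OR false OR false = false
[3.1.2.1] true OR false = true
[3.1.2] NOT true = false
[3.1] true → false = false
[3] NOT false = true
[root] exactly-one(false, false, true) = true
Overall: true → accepted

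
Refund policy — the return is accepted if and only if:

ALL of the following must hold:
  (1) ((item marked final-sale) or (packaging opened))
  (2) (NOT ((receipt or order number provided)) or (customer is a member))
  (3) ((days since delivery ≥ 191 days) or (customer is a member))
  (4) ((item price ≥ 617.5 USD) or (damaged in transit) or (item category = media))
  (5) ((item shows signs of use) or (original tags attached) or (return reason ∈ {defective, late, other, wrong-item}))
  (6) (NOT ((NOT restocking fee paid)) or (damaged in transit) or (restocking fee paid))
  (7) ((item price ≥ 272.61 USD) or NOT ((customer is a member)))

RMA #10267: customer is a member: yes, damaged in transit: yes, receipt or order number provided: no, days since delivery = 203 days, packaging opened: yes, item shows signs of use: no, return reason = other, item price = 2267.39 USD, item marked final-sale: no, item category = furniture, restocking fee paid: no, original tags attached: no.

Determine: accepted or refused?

Atomic conditions:
  item marked final-sale: no → false
  packaging opened: yes → true
  receipt or order number provided: no → false
  customer is a member: yes → true
  days since delivery ≥ 191 days: 203 ≥ 191 is true
  item price ≥ 617.5 USD: 2267.39 ≥ 617.5 is true
  damaged in transit: yes → true
  item category = media: furniture == media is false
  item shows signs of use: no → false
  original tags attached: no → false
  return reason ∈ {defective, late, other, wrong-item}: other is in the set → true
  NOT restocking fee paid: no → true
  restocking fee paid: no → false
  item price ≥ 272.61 USD: 2267.39 ≥ 272.61 is true
Combine:
[1] false OR true = true
[2.1] NOT false = true
[2] true OR true = true
[3] true OR true = true
[4] true OR true OR false = true
[5] false OR false OR true = true
[6.1] NOT true = false
[6] false OR true OR false = true
[7.2] NOT true = false
[7] true OR false = true
[root] true AND true AND true AND true AND true AND true AND true = true
Overall: true → accepted

Accepted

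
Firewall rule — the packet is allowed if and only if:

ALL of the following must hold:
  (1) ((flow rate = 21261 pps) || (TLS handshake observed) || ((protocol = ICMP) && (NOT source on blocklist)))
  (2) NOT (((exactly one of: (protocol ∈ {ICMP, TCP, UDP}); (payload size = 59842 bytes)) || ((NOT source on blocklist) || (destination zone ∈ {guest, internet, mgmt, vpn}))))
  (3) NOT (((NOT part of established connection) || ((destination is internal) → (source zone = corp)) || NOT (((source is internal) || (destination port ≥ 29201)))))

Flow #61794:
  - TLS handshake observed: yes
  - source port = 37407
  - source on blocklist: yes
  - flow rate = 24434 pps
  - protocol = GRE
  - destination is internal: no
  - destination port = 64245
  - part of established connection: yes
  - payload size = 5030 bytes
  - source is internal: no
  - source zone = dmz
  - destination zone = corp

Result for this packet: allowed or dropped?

Atomic conditions:
  flow rate = 21261 pps: 24434 == 21261 is false
  TLS handshake observed: yes → true
  protocol = ICMP: GRE == ICMP is false
  NOT source on blocklist: yes → false
  protocol ∈ {ICMP, TCP, UDP}: GRE is not in the set → false
  payload size = 59842 bytes: 5030 == 59842 is false
  destination zone ∈ {guest, internet, mgmt, vpn}: corp is not in the set → false
  NOT part of established connection: yes → false
  destination is internal: no → false
  source zone = corp: dmz == corp is false
  source is internal: no → false
  destination port ≥ 29201: 64245 ≥ 29201 is true
Combine:
[1.3] false AND false = false
[1] false OR true OR false = true
[2.1.1] exactly-one(false, false) = false
[2.1.2] false OR false = false
[2.1] false OR false = false
[2] NOT false = true
[3.1.2] false → false (antecedent false ⇒ implication holds) = true
[3.1.3.1] false OR true = true
[3.1.3] NOT true = false
[3.1] false OR true OR false = true
[3] NOT true = false
[root] true AND true AND false = false
Overall: false → dropped

Dropped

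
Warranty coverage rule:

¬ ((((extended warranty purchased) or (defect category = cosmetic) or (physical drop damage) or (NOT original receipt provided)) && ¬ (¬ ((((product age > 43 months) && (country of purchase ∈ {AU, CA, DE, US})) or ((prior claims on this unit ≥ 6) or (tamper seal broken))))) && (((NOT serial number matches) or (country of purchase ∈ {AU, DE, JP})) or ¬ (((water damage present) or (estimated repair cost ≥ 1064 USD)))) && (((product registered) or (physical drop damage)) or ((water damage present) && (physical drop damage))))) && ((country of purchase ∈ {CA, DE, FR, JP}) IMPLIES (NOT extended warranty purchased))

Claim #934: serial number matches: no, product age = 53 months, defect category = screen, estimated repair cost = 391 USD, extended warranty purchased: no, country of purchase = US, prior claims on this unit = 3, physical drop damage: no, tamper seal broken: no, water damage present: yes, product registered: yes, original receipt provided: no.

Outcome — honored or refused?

Refused

Atomic conditions:
  extended warranty purchased: no → false
  defect category = cosmetic: screen == cosmetic is false
  physical drop damage: no → false
  NOT original receipt provided: no → true
  product age > 43 months: 53 > 43 is true
  country of purchase ∈ {AU, CA, DE, US}: US is in the set → true
  prior claims on this unit ≥ 6: 3 ≥ 6 is false
  tamper seal broken: no → false
  NOT serial number matches: no → true
  country of purchase ∈ {AU, DE, JP}: US is not in the set → false
  water damage present: yes → true
  estimated repair cost ≥ 1064 USD: 391 ≥ 1064 is false
  product registered: yes → true
  country of purchase ∈ {CA, DE, FR, JP}: US is not in the set → false
  NOT extended warranty purchased: no → true
Combine:
[1.1.1] false OR false OR false OR true = true
[1.1.2.1.1.1] true AND true = true
[1.1.2.1.1.2] false OR false = false
[1.1.2.1.1] true OR false = true
[1.1.2.1] NOT true = false
[1.1.2] NOT false = true
[1.1.3.1] true OR false = true
[1.1.3.2.1] true OR false = true
[1.1.3.2] NOT true = false
[1.1.3] true OR false = true
[1.1.4.1] true OR false = true
[1.1.4.2] true AND false = false
[1.1.4] true OR false = true
[1.1] true AND true AND true AND true = true
[1] NOT true = false
[2] false → true (antecedent false ⇒ implication holds) = true
[root] false AND true = false
Overall: false → refused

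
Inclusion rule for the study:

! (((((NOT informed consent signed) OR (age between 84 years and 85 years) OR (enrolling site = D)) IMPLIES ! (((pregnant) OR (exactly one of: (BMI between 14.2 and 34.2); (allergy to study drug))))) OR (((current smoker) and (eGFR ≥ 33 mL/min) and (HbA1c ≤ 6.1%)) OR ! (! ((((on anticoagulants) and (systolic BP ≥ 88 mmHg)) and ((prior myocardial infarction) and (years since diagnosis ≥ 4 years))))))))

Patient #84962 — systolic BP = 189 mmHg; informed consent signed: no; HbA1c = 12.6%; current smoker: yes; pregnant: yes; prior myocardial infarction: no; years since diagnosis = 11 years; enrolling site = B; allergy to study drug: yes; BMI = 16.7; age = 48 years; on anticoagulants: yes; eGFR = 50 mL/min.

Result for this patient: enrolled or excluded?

Atomic conditions:
  NOT informed consent signed: no → true
  age between 84 years and 85 years: 48 in [84, 85] is false
  enrolling site = D: B == D is false
  pregnant: yes → true
  BMI between 14.2 and 34.2: 16.7 in [14.2, 34.2] is true
  allergy to study drug: yes → true
  current smoker: yes → true
  eGFR ≥ 33 mL/min: 50 ≥ 33 is true
  HbA1c ≤ 6.1%: 12.6 ≤ 6.1 is false
  on anticoagulants: yes → true
  systolic BP ≥ 88 mmHg: 189 ≥ 88 is true
  prior myocardial infarction: no → false
  years since diagnosis ≥ 4 years: 11 ≥ 4 is true
Combine:
[1.1.1] true OR false OR false = true
[1.1.2.1.2] exactly-one(true, true) = false
[1.1.2.1] true OR false = true
[1.1.2] NOT true = false
[1.1] true → false = false
[1.2.1] true AND true AND false = false
[1.2.2.1.1.1] true AND true = true
[1.2.2.1.1.2] false AND true = false
[1.2.2.1.1] true AND false = false
[1.2.2.1] NOT false = true
[1.2.2] NOT true = false
[1.2] false OR false = false
[1] false OR false = false
[root] NOT false = true
Overall: true → enrolled

Enrolled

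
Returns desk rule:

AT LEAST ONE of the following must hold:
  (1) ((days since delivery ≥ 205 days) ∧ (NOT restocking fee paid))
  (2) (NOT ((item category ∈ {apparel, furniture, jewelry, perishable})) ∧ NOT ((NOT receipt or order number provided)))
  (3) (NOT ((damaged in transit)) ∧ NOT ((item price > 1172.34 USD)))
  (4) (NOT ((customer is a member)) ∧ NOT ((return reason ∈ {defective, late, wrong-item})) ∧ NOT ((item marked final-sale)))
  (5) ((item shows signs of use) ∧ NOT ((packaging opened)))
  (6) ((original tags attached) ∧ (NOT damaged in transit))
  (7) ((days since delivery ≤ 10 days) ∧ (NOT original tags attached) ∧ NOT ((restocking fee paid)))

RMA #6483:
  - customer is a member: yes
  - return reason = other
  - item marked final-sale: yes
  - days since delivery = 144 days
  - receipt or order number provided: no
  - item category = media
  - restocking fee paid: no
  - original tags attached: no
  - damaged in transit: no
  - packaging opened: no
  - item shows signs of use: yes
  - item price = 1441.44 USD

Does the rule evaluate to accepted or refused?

Atomic conditions:
  days since delivery ≥ 205 days: 144 ≥ 205 is false
  NOT restocking fee paid: no → true
  item category ∈ {apparel, furniture, jewelry, perishable}: media is not in the set → false
  NOT receipt or order number provided: no → true
  damaged in transit: no → false
  item price > 1172.34 USD: 1441.44 > 1172.34 is true
  customer is a member: yes → true
  return reason ∈ {defective, late, wrong-item}: other is not in the set → false
  item marked final-sale: yes → true
  item shows signs of use: yes → true
  packaging opened: no → false
  original tags attached: no → false
  NOT damaged in transit: no → true
  days since delivery ≤ 10 days: 144 ≤ 10 is false
  NOT original tags attached: no → true
  restocking fee paid: no → false
Combine:
[1] false AND true = false
[2.1] NOT false = true
[2.2] NOT true = false
[2] true AND false = false
[3.1] NOT false = true
[3.2] NOT true = false
[3] true AND false = false
[4.1] NOT true = false
[4.2] NOT false = true
[4.3] NOT true = false
[4] false AND true AND false = false
[5.2] NOT false = true
[5] true AND true = true
[6] false AND true = false
[7.3] NOT false = true
[7] false AND true AND true = false
[root] false OR false OR false OR false OR true OR false OR false = true
Overall: true → accepted

Accepted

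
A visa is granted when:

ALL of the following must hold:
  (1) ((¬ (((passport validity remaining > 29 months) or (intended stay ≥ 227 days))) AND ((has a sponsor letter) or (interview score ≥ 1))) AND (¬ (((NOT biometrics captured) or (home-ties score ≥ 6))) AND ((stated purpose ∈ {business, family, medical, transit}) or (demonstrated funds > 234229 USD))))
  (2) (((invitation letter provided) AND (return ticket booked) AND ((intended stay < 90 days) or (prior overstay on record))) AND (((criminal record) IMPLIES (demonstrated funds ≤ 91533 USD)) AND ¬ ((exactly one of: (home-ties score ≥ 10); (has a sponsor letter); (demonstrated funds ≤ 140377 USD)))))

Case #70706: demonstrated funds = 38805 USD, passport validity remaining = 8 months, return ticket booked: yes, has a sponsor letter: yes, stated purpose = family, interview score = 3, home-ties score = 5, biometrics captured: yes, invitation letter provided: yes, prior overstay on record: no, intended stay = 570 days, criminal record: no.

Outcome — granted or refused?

Refused

Atomic conditions:
  passport validity remaining > 29 months: 8 > 29 is false
  intended stay ≥ 227 days: 570 ≥ 227 is true
  has a sponsor letter: yes → true
  interview score ≥ 1: 3 ≥ 1 is true
  NOT biometrics captured: yes → false
  home-ties score ≥ 6: 5 ≥ 6 is false
  stated purpose ∈ {business, family, medical, transit}: family is in the set → true
  demonstrated funds > 234229 USD: 38805 > 234229 is false
  invitation letter provided: yes → true
  return ticket booked: yes → true
  intended stay < 90 days: 570 < 90 is false
  prior overstay on record: no → false
  criminal record: no → false
  demonstrated funds ≤ 91533 USD: 38805 ≤ 91533 is true
  home-ties score ≥ 10: 5 ≥ 10 is false
  demonstrated funds ≤ 140377 USD: 38805 ≤ 140377 is true
Combine:
[1.1.1.1] false OR true = true
[1.1.1] NOT true = false
[1.1.2] true OR true = true
[1.1] false AND true = false
[1.2.1.1] false OR false = false
[1.2.1] NOT false = true
[1.2.2] true OR false = true
[1.2] true AND true = true
[1] false AND true = false
[2.1.3] false OR false = false
[2.1] true AND true AND false = false
[2.2.1] false → true (antecedent false ⇒ implication holds) = true
[2.2.2.1] exactly-one(false, true, true) = false
[2.2.2] NOT false = true
[2.2] true AND true = true
[2] false AND true = false
[root] false AND false = false
Overall: false → refused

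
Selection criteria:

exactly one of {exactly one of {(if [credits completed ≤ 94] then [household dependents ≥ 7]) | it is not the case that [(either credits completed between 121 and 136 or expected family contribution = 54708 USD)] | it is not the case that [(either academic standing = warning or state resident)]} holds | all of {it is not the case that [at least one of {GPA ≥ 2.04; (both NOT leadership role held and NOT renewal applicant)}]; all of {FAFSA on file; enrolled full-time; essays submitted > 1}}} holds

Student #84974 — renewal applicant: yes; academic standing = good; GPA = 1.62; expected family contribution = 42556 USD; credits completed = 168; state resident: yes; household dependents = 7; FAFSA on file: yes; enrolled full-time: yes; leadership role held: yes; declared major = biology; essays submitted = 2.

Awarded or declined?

Atomic conditions:
  credits completed ≤ 94: 168 ≤ 94 is false
  household dependents ≥ 7: 7 ≥ 7 is true
  credits completed between 121 and 136: 168 in [121, 136] is false
  expected family contribution = 54708 USD: 42556 == 54708 is false
  academic standing = warning: good == warning is false
  state resident: yes → true
  GPA ≥ 2.04: 1.62 ≥ 2.04 is false
  NOT leadership role held: yes → false
  NOT renewal applicant: yes → false
  FAFSA on file: yes → true
  enrolled full-time: yes → true
  essays submitted > 1: 2 > 1 is true
Combine:
[1.1] false → true (antecedent false ⇒ implication holds) = true
[1.2.1] false OR false = false
[1.2] NOT false = true
[1.3.1] false OR true = true
[1.3] NOT true = false
[1] exactly-one(true, true, false) = false
[2.1.1.2] false AND false = false
[2.1.1] false OR false = false
[2.1] NOT false = true
[2.2] true AND true AND true = true
[2] true AND true = true
[root] exactly-one(false, true) = true
Overall: true → awarded

Awarded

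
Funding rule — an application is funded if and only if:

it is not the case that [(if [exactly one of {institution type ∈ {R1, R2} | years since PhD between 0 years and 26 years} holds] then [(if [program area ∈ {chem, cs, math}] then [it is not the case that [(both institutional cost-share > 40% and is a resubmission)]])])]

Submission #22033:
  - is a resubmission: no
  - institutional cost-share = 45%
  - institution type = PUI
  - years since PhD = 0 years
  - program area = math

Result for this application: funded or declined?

Declined

Atomic conditions:
  institution type ∈ {R1, R2}: PUI is not in the set → false
  years since PhD between 0 years and 26 years: 0 in [0, 26] is true
  program area ∈ {chem, cs, math}: math is in the set → true
  institutional cost-share > 40%: 45 > 40 is true
  is a resubmission: no → false
Combine:
[1.1] exactly-one(false, true) = true
[1.2.2.1] true AND false = false
[1.2.2] NOT false = true
[1.2] true → true = true
[1] true → true = true
[root] NOT true = false
Overall: false → declined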